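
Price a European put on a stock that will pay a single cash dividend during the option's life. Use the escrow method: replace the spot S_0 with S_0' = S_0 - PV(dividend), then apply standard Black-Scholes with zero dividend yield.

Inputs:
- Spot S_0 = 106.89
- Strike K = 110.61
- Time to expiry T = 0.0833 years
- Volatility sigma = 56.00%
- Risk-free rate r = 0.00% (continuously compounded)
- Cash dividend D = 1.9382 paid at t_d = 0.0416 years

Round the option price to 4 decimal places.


Answer: Price = 10.1335

Derivation:
PV(D) = D * exp(-r * t_d) = 1.9382 * 1.00000000 = 1.93820000
S_0' = S_0 - PV(D) = 106.8900 - 1.93820000 = 104.95180000
d1 = (ln(S_0'/K) + (r + sigma^2/2)*T) / (sigma*sqrt(T)) = -0.24406919
d2 = d1 - sigma*sqrt(T) = -0.40569493
exp(-rT) = 1.00000000
N(-d1) = 0.59641138; N(-d2) = 0.65751662
P = K * exp(-rT) * N(-d2) - S_0' * N(-d1) = 110.6100 * 1.00000000 * 0.65751662 - 104.95180000 * 0.59641138 = 10.1335


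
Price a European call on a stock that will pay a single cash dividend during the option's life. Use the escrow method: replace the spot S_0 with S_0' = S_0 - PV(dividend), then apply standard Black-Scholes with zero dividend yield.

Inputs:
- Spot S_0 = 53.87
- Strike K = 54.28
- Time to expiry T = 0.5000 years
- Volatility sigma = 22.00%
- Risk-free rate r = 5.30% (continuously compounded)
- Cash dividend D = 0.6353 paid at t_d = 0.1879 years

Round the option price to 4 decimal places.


PV(D) = D * exp(-r * t_d) = 0.6353 * 0.99009072 = 0.62900464
S_0' = S_0 - PV(D) = 53.8700 - 0.62900464 = 53.24099536
d1 = (ln(S_0'/K) + (r + sigma^2/2)*T) / (sigma*sqrt(T)) = 0.12389060
d2 = d1 - sigma*sqrt(T) = -0.03167289
exp(-rT) = 0.97384804
N(d1) = 0.54929905; N(d2) = 0.48736646
C = S_0' * N(d1) - K * exp(-rT) * N(d2) = 53.24099536 * 0.54929905 - 54.2800 * 0.97384804 * 0.48736646 = 3.4828

Answer: Price = 3.4828


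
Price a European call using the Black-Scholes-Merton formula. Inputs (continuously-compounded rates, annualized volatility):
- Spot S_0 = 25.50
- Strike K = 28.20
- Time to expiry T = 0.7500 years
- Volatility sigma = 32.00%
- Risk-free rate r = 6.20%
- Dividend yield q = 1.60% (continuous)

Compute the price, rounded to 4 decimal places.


Answer: Price = 2.0911

Derivation:
d1 = (ln(S/K) + (r - q + 0.5*sigma^2) * T) / (sigma * sqrt(T)) = -0.10011083
d2 = d1 - sigma * sqrt(T) = -0.37723895
exp(-rT) = 0.95456456; exp(-qT) = 0.98807171
C = S_0 * exp(-qT) * N(d1) - K * exp(-rT) * N(d2)
N(d1) = 0.46012817; N(d2) = 0.35299802
C = 25.5000 * 0.98807171 * 0.46012817 - 28.2000 * 0.95456456 * 0.35299802 = 2.0911


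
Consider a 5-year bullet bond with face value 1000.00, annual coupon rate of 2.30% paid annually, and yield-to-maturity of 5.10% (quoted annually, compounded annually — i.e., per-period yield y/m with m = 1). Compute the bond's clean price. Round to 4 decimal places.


Coupon per period c = face * coupon_rate / m = 23.000000
Periods per year m = 1; per-period yield y/m = 0.051000
Number of cashflows N = 5
Cashflows (t years, CF_t, discount factor 1/(1+y/m)^(m*t), PV):
  t = 1.0000: CF_t = 23.000000, DF = 0.951475, PV = 21.883920
  t = 2.0000: CF_t = 23.000000, DF = 0.905304, PV = 20.821998
  t = 3.0000: CF_t = 23.000000, DF = 0.861374, PV = 19.811606
  t = 4.0000: CF_t = 23.000000, DF = 0.819576, PV = 18.850244
  t = 5.0000: CF_t = 1023.000000, DF = 0.779806, PV = 797.741258
Price P = sum_t PV_t = 879.109026

Answer: Price = 879.1090


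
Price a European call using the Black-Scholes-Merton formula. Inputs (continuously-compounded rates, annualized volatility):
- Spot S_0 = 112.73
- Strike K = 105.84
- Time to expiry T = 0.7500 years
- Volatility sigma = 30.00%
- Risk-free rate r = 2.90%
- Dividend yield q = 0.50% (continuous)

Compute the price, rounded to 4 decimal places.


d1 = (ln(S/K) + (r - q + 0.5*sigma^2) * T) / (sigma * sqrt(T)) = 0.44193107
d2 = d1 - sigma * sqrt(T) = 0.18212345
exp(-rT) = 0.97848483; exp(-qT) = 0.99625702
C = S_0 * exp(-qT) * N(d1) - K * exp(-rT) * N(d2)
N(d1) = 0.67073046; N(d2) = 0.57225708
C = 112.7300 * 0.99625702 * 0.67073046 - 105.8400 * 0.97848483 * 0.57225708 = 16.0639

Answer: Price = 16.0639


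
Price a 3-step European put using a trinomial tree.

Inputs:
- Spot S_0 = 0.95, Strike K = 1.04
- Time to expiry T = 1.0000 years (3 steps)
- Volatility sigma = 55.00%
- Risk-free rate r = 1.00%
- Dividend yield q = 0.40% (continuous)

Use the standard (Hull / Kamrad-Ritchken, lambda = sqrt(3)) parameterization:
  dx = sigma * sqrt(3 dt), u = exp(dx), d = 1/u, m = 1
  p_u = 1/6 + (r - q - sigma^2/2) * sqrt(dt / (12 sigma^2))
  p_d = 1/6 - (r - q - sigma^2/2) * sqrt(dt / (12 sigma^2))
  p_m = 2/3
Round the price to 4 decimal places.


Answer: Price = V(0,0) = 0.2519

Derivation:
dt = T/N = 0.333333; dx = sigma*sqrt(3*dt) = 0.550000
u = exp(dx) = 1.733253; d = 1/u = 0.576950
p_u = 0.122652, p_m = 0.666667, p_d = 0.210682
Discount per step: exp(-r*dt) = 0.996672
Stock lattice S(k, j) with j the centered position index:
  k=0: S(0,+0) = 0.9500
  k=1: S(1,-1) = 0.5481; S(1,+0) = 0.9500; S(1,+1) = 1.6466
  k=2: S(2,-2) = 0.3162; S(2,-1) = 0.5481; S(2,+0) = 0.9500; S(2,+1) = 1.6466; S(2,+2) = 2.8540
  k=3: S(3,-3) = 0.1824; S(3,-2) = 0.3162; S(3,-1) = 0.5481; S(3,+0) = 0.9500; S(3,+1) = 1.6466; S(3,+2) = 2.8540; S(3,+3) = 4.9466
Terminal payoffs V(N, j) = max(K - S_T, 0):
  V(3,-3) = 0.857553; V(3,-2) = 0.723772; V(3,-1) = 0.491898; V(3,+0) = 0.090000; V(3,+1) = 0.000000; V(3,+2) = 0.000000; V(3,+3) = 0.000000
Backward induction: V(k, j) = exp(-r*dt) * [p_u * V(k+1, j+1) + p_m * V(k+1, j) + p_d * V(k+1, j-1)]
  V(2,-2) = exp(-r*dt) * [p_u*0.491898 + p_m*0.723772 + p_d*0.857553] = 0.721110
  V(2,-1) = exp(-r*dt) * [p_u*0.090000 + p_m*0.491898 + p_d*0.723772] = 0.489821
  V(2,+0) = exp(-r*dt) * [p_u*0.000000 + p_m*0.090000 + p_d*0.491898] = 0.163089
  V(2,+1) = exp(-r*dt) * [p_u*0.000000 + p_m*0.000000 + p_d*0.090000] = 0.018898
  V(2,+2) = exp(-r*dt) * [p_u*0.000000 + p_m*0.000000 + p_d*0.000000] = 0.000000
  V(1,-1) = exp(-r*dt) * [p_u*0.163089 + p_m*0.489821 + p_d*0.721110] = 0.496816
  V(1,+0) = exp(-r*dt) * [p_u*0.018898 + p_m*0.163089 + p_d*0.489821] = 0.213528
  V(1,+1) = exp(-r*dt) * [p_u*0.000000 + p_m*0.018898 + p_d*0.163089] = 0.046803
  V(0,+0) = exp(-r*dt) * [p_u*0.046803 + p_m*0.213528 + p_d*0.496816] = 0.251921


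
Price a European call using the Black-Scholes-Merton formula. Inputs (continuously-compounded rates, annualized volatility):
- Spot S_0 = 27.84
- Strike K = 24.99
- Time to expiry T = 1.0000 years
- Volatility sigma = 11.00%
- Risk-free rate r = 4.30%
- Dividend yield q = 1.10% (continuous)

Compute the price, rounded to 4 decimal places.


d1 = (ln(S/K) + (r - q + 0.5*sigma^2) * T) / (sigma * sqrt(T)) = 1.32770991
d2 = d1 - sigma * sqrt(T) = 1.21770991
exp(-rT) = 0.95791139; exp(-qT) = 0.98906028
C = S_0 * exp(-qT) * N(d1) - K * exp(-rT) * N(d2)
N(d1) = 0.90786302; N(d2) = 0.88833289
C = 27.8400 * 0.98906028 * 0.90786302 - 24.9900 * 0.95791139 * 0.88833289 = 3.7333

Answer: Price = 3.7333


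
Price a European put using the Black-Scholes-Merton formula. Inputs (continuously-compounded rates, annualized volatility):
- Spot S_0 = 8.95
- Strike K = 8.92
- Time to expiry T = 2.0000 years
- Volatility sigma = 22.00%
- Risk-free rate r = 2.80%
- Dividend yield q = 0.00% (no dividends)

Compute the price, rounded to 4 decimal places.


d1 = (ln(S/K) + (r - q + 0.5*sigma^2) * T) / (sigma * sqrt(T)) = 0.34634600
d2 = d1 - sigma * sqrt(T) = 0.03521901
exp(-rT) = 0.94553914; exp(-qT) = 1.00000000
P = K * exp(-rT) * N(-d2) - S_0 * exp(-qT) * N(-d1)
N(-d1) = 0.36454135; N(-d2) = 0.48595255
P = 8.9200 * 0.94553914 * 0.48595255 - 8.9500 * 1.00000000 * 0.36454135 = 0.8360

Answer: Price = 0.8360


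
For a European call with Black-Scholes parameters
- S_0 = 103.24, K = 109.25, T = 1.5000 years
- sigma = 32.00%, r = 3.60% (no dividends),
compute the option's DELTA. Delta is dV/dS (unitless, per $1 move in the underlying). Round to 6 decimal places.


Answer: Delta = 0.575099

Derivation:
d1 = 0.1893699012; d2 = -0.2025484577
phi(d1) = 0.3918528027; exp(-qT) = 1.0000000000; exp(-rT) = 0.9474321065
N(d1) = 0.5750985435
Delta = exp(-qT) * N(d1) = 1.0000000000 * 0.5750985435 = 0.575099


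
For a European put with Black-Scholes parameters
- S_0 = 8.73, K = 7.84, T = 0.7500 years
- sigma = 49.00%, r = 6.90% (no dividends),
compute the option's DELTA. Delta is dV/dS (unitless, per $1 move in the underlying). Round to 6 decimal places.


d1 = 0.5875164306; d2 = 0.1631639828
phi(d1) = 0.3357037141; exp(-qT) = 1.0000000000; exp(-rT) = 0.9495662287
N(-d1) = 0.2784284594
Delta = -exp(-qT) * N(-d1) = -1.0000000000 * 0.2784284594 = -0.278428

Answer: Delta = -0.278428


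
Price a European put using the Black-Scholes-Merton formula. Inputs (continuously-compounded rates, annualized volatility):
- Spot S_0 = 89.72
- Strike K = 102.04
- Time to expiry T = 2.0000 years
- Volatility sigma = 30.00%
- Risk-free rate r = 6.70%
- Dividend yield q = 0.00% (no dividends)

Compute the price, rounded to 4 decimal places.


Answer: Price = 14.7953

Derivation:
d1 = (ln(S/K) + (r - q + 0.5*sigma^2) * T) / (sigma * sqrt(T)) = 0.22469218
d2 = d1 - sigma * sqrt(T) = -0.19957189
exp(-rT) = 0.87459006; exp(-qT) = 1.00000000
P = K * exp(-rT) * N(-d2) - S_0 * exp(-qT) * N(-d1)
N(-d1) = 0.41110938; N(-d2) = 0.57909229
P = 102.0400 * 0.87459006 * 0.57909229 - 89.7200 * 1.00000000 * 0.41110938 = 14.7953


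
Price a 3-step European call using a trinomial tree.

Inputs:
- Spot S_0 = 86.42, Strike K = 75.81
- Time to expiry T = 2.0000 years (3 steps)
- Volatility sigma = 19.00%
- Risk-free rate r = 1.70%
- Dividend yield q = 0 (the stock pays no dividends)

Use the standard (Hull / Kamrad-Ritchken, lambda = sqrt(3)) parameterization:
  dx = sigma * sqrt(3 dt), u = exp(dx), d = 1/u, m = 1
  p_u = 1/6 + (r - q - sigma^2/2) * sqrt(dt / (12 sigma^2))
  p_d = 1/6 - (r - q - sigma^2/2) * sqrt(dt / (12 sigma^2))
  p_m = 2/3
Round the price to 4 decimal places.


dt = T/N = 0.666667; dx = sigma*sqrt(3*dt) = 0.268701
u = exp(dx) = 1.308263; d = 1/u = 0.764372
p_u = 0.165364, p_m = 0.666667, p_d = 0.167969
Discount per step: exp(-r*dt) = 0.988731
Stock lattice S(k, j) with j the centered position index:
  k=0: S(0,+0) = 86.4200
  k=1: S(1,-1) = 66.0570; S(1,+0) = 86.4200; S(1,+1) = 113.0601
  k=2: S(2,-2) = 50.4922; S(2,-1) = 66.0570; S(2,+0) = 86.4200; S(2,+1) = 113.0601; S(2,+2) = 147.9124
  k=3: S(3,-3) = 38.5948; S(3,-2) = 50.4922; S(3,-1) = 66.0570; S(3,+0) = 86.4200; S(3,+1) = 113.0601; S(3,+2) = 147.9124; S(3,+3) = 193.5084
Terminal payoffs V(N, j) = max(S_T - K, 0):
  V(3,-3) = 0.000000; V(3,-2) = 0.000000; V(3,-1) = 0.000000; V(3,+0) = 10.610000; V(3,+1) = 37.250119; V(3,+2) = 72.102411; V(3,+3) = 117.698388
Backward induction: V(k, j) = exp(-r*dt) * [p_u * V(k+1, j+1) + p_m * V(k+1, j) + p_d * V(k+1, j-1)]
  V(2,-2) = exp(-r*dt) * [p_u*0.000000 + p_m*0.000000 + p_d*0.000000] = 0.000000
  V(2,-1) = exp(-r*dt) * [p_u*10.610000 + p_m*0.000000 + p_d*0.000000] = 1.734741
  V(2,+0) = exp(-r*dt) * [p_u*37.250119 + p_m*10.610000 + p_d*0.000000] = 13.084037
  V(2,+1) = exp(-r*dt) * [p_u*72.102411 + p_m*37.250119 + p_d*10.610000] = 38.104411
  V(2,+2) = exp(-r*dt) * [p_u*117.698388 + p_m*72.102411 + p_d*37.250119] = 72.956691
  V(1,-1) = exp(-r*dt) * [p_u*13.084037 + p_m*1.734741 + p_d*0.000000] = 3.282708
  V(1,+0) = exp(-r*dt) * [p_u*38.104411 + p_m*13.084037 + p_d*1.734741] = 15.142584
  V(1,+1) = exp(-r*dt) * [p_u*72.956691 + p_m*38.104411 + p_d*13.084037] = 39.218074
  V(0,+0) = exp(-r*dt) * [p_u*39.218074 + p_m*15.142584 + p_d*3.282708] = 16.938648

Answer: Price = V(0,0) = 16.9386


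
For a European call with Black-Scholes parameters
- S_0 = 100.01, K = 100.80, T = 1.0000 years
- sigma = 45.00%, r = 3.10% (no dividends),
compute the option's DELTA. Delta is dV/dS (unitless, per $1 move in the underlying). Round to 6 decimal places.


d1 = 0.2764040563; d2 = -0.1735959437
phi(d1) = 0.3839902435; exp(-qT) = 1.0000000000; exp(-rT) = 0.9694755731
N(d1) = 0.6088811292
Delta = exp(-qT) * N(d1) = 1.0000000000 * 0.6088811292 = 0.608881

Answer: Delta = 0.608881


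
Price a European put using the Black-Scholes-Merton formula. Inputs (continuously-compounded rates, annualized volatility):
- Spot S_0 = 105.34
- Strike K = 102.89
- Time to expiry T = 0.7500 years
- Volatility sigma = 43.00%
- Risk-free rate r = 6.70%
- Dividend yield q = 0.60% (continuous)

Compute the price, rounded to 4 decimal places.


Answer: Price = 11.7168

Derivation:
d1 = (ln(S/K) + (r - q + 0.5*sigma^2) * T) / (sigma * sqrt(T)) = 0.37224392
d2 = d1 - sigma * sqrt(T) = -0.00014700
exp(-rT) = 0.95099165; exp(-qT) = 0.99551011
P = K * exp(-rT) * N(-d2) - S_0 * exp(-qT) * N(-d1)
N(-d1) = 0.35485562; N(-d2) = 0.50005865
P = 102.8900 * 0.95099165 * 0.50005865 - 105.3400 * 0.99551011 * 0.35485562 = 11.7168


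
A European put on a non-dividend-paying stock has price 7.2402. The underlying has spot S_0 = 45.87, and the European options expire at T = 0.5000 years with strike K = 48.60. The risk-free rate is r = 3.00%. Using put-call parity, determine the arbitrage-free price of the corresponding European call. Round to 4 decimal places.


Answer: Call price = 5.2338

Derivation:
Put-call parity: C - P = S_0 * exp(-qT) - K * exp(-rT).
S_0 * exp(-qT) = 45.8700 * 1.00000000 = 45.87000000
K * exp(-rT) = 48.6000 * 0.98511194 = 47.87644026
C = P + S*exp(-qT) - K*exp(-rT)
C = 7.2402 + 45.87000000 - 47.87644026 = 5.2338


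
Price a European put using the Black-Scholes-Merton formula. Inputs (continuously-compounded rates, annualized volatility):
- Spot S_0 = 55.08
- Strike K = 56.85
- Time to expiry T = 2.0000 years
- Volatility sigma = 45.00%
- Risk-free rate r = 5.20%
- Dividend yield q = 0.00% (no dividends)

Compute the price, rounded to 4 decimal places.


Answer: Price = 11.4317

Derivation:
d1 = (ln(S/K) + (r - q + 0.5*sigma^2) * T) / (sigma * sqrt(T)) = 0.43191725
d2 = d1 - sigma * sqrt(T) = -0.20447885
exp(-rT) = 0.90122530; exp(-qT) = 1.00000000
P = K * exp(-rT) * N(-d2) - S_0 * exp(-qT) * N(-d1)
N(-d1) = 0.33290078; N(-d2) = 0.58101034
P = 56.8500 * 0.90122530 * 0.58101034 - 55.0800 * 1.00000000 * 0.33290078 = 11.4317


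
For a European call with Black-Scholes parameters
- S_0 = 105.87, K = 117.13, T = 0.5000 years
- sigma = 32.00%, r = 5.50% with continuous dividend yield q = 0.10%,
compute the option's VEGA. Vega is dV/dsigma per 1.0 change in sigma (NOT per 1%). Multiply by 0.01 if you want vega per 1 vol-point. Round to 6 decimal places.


Answer: Vega = 29.173322

Derivation:
d1 = -0.2142202211; d2 = -0.4404943911
phi(d1) = 0.3898927082; exp(-qT) = 0.9995001250; exp(-rT) = 0.9728746826
Vega = S * exp(-qT) * phi(d1) * sqrt(T) = 105.8700 * 0.9995001250 * 0.3898927082 * 0.7071067812 = 29.173322


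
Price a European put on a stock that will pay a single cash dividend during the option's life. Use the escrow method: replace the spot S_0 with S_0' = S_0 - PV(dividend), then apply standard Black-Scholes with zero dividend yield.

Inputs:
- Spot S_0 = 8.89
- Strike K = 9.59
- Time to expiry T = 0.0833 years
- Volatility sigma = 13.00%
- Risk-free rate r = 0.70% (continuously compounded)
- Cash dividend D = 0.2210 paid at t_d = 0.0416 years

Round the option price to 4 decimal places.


PV(D) = D * exp(-r * t_d) = 0.2210 * 0.99970884 = 0.22093565
S_0' = S_0 - PV(D) = 8.8900 - 0.22093565 = 8.66906435
d1 = (ln(S_0'/K) + (r + sigma^2/2)*T) / (sigma*sqrt(T)) = -2.65651236
d2 = d1 - sigma*sqrt(T) = -2.69403262
exp(-rT) = 0.99941707
N(-d1) = 0.99605232; N(-d2) = 0.99647034
P = K * exp(-rT) * N(-d2) - S_0' * N(-d1) = 9.5900 * 0.99941707 * 0.99647034 - 8.66906435 * 0.99605232 = 0.9157

Answer: Price = 0.9157


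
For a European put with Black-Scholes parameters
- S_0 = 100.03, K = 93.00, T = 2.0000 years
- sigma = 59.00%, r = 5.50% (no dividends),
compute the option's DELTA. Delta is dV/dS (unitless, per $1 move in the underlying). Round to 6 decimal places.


d1 = 0.6363609249; d2 = -0.1980250769
phi(d1) = 0.3258180616; exp(-qT) = 1.0000000000; exp(-rT) = 0.8958341353
N(-d1) = 0.2622706017
Delta = -exp(-qT) * N(-d1) = -1.0000000000 * 0.2622706017 = -0.262271

Answer: Delta = -0.262271


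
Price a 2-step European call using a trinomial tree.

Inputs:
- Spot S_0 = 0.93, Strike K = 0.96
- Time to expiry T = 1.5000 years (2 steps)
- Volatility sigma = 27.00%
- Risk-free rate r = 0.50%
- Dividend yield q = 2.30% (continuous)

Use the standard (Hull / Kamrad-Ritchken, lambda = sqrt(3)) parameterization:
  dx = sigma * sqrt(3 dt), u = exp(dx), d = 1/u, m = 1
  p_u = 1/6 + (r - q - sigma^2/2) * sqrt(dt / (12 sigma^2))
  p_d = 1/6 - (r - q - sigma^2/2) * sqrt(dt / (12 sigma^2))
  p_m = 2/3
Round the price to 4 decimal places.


dt = T/N = 0.750000; dx = sigma*sqrt(3*dt) = 0.405000
u = exp(dx) = 1.499303; d = 1/u = 0.666977
p_u = 0.116250, p_m = 0.666667, p_d = 0.217083
Discount per step: exp(-r*dt) = 0.996257
Stock lattice S(k, j) with j the centered position index:
  k=0: S(0,+0) = 0.9300
  k=1: S(1,-1) = 0.6203; S(1,+0) = 0.9300; S(1,+1) = 1.3944
  k=2: S(2,-2) = 0.4137; S(2,-1) = 0.6203; S(2,+0) = 0.9300; S(2,+1) = 1.3944; S(2,+2) = 2.0906
Terminal payoffs V(N, j) = max(S_T - K, 0):
  V(2,-2) = 0.000000; V(2,-1) = 0.000000; V(2,+0) = 0.000000; V(2,+1) = 0.434351; V(2,+2) = 1.130554
Backward induction: V(k, j) = exp(-r*dt) * [p_u * V(k+1, j+1) + p_m * V(k+1, j) + p_d * V(k+1, j-1)]
  V(1,-1) = exp(-r*dt) * [p_u*0.000000 + p_m*0.000000 + p_d*0.000000] = 0.000000
  V(1,+0) = exp(-r*dt) * [p_u*0.434351 + p_m*0.000000 + p_d*0.000000] = 0.050304
  V(1,+1) = exp(-r*dt) * [p_u*1.130554 + p_m*0.434351 + p_d*0.000000] = 0.419419
  V(0,+0) = exp(-r*dt) * [p_u*0.419419 + p_m*0.050304 + p_d*0.000000] = 0.081986

Answer: Price = V(0,0) = 0.0820


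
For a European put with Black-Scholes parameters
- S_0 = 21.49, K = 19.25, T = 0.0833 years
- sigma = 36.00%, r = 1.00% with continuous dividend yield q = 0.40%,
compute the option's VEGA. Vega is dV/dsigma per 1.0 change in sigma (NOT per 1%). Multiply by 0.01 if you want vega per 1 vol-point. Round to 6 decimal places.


d1 = 1.1161863847; d2 = 1.0122841229
phi(d1) = 0.2139796085; exp(-qT) = 0.9996668555; exp(-rT) = 0.9991673468
Vega = S * exp(-qT) * phi(d1) * sqrt(T) = 21.4900 * 0.9996668555 * 0.2139796085 * 0.2886173938 = 1.326742

Answer: Vega = 1.326742


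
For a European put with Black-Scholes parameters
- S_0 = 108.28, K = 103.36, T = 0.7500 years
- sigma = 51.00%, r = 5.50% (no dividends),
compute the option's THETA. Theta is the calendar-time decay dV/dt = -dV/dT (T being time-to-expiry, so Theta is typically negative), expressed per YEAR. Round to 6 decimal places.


d1 = 0.4195183840; d2 = -0.0221545720
phi(d1) = 0.3653365226; exp(-qT) = 1.0000000000; exp(-rT) = 0.9595892027
Theta = -S*exp(-qT)*phi(d1)*sigma/(2*sqrt(T)) + r*K*exp(-rT)*N(-d2) - q*S*exp(-qT)*N(-d1)
N(-d1) = 0.3374186610; N(-d2) = 0.5088376725; sqrt(T) = 0.8660254038
Term 1 = -108.2800 * 1.0000000000 * 0.3653365226 * 0.5100 / (2 * 0.8660254038) = -11.6479872482
Term 2 = 0.0550 * 103.3600 * 0.9595892027 * 0.5088376725 = 2.7757464957
Term 3 = 0 (no dividend yield, q = 0)
Theta = -11.6479872482 + (2.7757464957) + (0.0000000000) = -8.872241

Answer: Theta = -8.872241


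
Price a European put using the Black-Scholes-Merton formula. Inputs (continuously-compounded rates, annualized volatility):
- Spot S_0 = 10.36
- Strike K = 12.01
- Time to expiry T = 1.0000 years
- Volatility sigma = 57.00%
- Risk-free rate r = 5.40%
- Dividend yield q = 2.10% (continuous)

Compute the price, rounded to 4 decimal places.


d1 = (ln(S/K) + (r - q + 0.5*sigma^2) * T) / (sigma * sqrt(T)) = 0.08361860
d2 = d1 - sigma * sqrt(T) = -0.48638140
exp(-rT) = 0.94743211; exp(-qT) = 0.97921896
P = K * exp(-rT) * N(-d2) - S_0 * exp(-qT) * N(-d1)
N(-d1) = 0.46667984; N(-d2) = 0.68665161
P = 12.0100 * 0.94743211 * 0.68665161 - 10.3600 * 0.97921896 * 0.46667984 = 3.0788

Answer: Price = 3.0788


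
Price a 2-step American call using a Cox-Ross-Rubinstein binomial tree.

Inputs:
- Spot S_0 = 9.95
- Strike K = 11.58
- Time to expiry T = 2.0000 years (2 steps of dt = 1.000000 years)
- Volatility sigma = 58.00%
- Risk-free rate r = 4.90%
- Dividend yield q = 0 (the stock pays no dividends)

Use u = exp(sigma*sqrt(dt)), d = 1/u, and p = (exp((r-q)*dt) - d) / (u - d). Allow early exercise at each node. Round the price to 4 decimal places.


dt = T/N = 1.000000
u = exp(sigma*sqrt(dt)) = 1.786038; d = 1/u = 0.559898
p = (exp((r-q)*dt) - d) / (u - d) = 0.399891
Discount per step: exp(-r*dt) = 0.952181
Stock lattice S(k, i) with i counting down-moves:
  k=0: S(0,0) = 9.9500
  k=1: S(1,0) = 17.7711; S(1,1) = 5.5710
  k=2: S(2,0) = 31.7398; S(2,1) = 9.9500; S(2,2) = 3.1192
Terminal payoffs V(N, i) = max(S_T - K, 0):
  V(2,0) = 20.159836; V(2,1) = 0.000000; V(2,2) = 0.000000
Backward induction: V(k, i) = exp(-r*dt) * [p * V(k+1, i) + (1-p) * V(k+1, i+1)]; then take max(V_cont, immediate exercise) for American.
  V(1,0) = exp(-r*dt) * [p*20.159836 + (1-p)*0.000000] = 7.676228; exercise = 6.191082; V(1,0) = max -> 7.676228
  V(1,1) = exp(-r*dt) * [p*0.000000 + (1-p)*0.000000] = 0.000000; exercise = 0.000000; V(1,1) = max -> 0.000000
  V(0,0) = exp(-r*dt) * [p*7.676228 + (1-p)*0.000000] = 2.922865; exercise = 0.000000; V(0,0) = max -> 2.922865

Answer: Price = V(0,0) = 2.9229


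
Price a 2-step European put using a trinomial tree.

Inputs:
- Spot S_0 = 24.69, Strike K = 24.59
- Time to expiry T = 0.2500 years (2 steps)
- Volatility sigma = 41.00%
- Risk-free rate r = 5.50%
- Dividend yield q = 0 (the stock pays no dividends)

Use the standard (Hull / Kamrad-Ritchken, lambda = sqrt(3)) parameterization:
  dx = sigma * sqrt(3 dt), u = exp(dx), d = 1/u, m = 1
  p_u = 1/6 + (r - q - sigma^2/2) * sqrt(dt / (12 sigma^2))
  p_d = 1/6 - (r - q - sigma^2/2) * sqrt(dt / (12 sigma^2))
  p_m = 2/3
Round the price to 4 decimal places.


dt = T/N = 0.125000; dx = sigma*sqrt(3*dt) = 0.251073
u = exp(dx) = 1.285404; d = 1/u = 0.777966
p_u = 0.159435, p_m = 0.666667, p_d = 0.173898
Discount per step: exp(-r*dt) = 0.993149
Stock lattice S(k, j) with j the centered position index:
  k=0: S(0,+0) = 24.6900
  k=1: S(1,-1) = 19.2080; S(1,+0) = 24.6900; S(1,+1) = 31.7366
  k=2: S(2,-2) = 14.9431; S(2,-1) = 19.2080; S(2,+0) = 24.6900; S(2,+1) = 31.7366; S(2,+2) = 40.7944
Terminal payoffs V(N, j) = max(K - S_T, 0):
  V(2,-2) = 9.646851; V(2,-1) = 5.382024; V(2,+0) = 0.000000; V(2,+1) = 0.000000; V(2,+2) = 0.000000
Backward induction: V(k, j) = exp(-r*dt) * [p_u * V(k+1, j+1) + p_m * V(k+1, j) + p_d * V(k+1, j-1)]
  V(1,-1) = exp(-r*dt) * [p_u*0.000000 + p_m*5.382024 + p_d*9.646851] = 5.229509
  V(1,+0) = exp(-r*dt) * [p_u*0.000000 + p_m*0.000000 + p_d*5.382024] = 0.929512
  V(1,+1) = exp(-r*dt) * [p_u*0.000000 + p_m*0.000000 + p_d*0.000000] = 0.000000
  V(0,+0) = exp(-r*dt) * [p_u*0.000000 + p_m*0.929512 + p_d*5.229509] = 1.518600

Answer: Price = V(0,0) = 1.5186


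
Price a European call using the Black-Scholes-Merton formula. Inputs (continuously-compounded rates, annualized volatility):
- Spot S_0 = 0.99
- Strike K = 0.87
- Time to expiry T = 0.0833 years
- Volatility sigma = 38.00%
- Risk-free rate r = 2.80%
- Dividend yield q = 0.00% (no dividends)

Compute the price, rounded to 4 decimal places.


Answer: Price = 0.1277

Derivation:
d1 = (ln(S/K) + (r - q + 0.5*sigma^2) * T) / (sigma * sqrt(T)) = 1.25424099
d2 = d1 - sigma * sqrt(T) = 1.14456638
exp(-rT) = 0.99767032; exp(-qT) = 1.00000000
C = S_0 * exp(-qT) * N(d1) - K * exp(-rT) * N(d2)
N(d1) = 0.89512279; N(d2) = 0.87380559
C = 0.9900 * 1.00000000 * 0.89512279 - 0.8700 * 0.99767032 * 0.87380559 = 0.1277


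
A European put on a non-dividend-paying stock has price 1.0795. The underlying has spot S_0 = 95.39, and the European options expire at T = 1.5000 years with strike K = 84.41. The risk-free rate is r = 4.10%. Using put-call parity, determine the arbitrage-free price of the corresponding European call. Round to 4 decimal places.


Answer: Call price = 17.0943

Derivation:
Put-call parity: C - P = S_0 * exp(-qT) - K * exp(-rT).
S_0 * exp(-qT) = 95.3900 * 1.00000000 = 95.39000000
K * exp(-rT) = 84.4100 * 0.94035295 = 79.37519215
C = P + S*exp(-qT) - K*exp(-rT)
C = 1.0795 + 95.39000000 - 79.37519215 = 17.0943


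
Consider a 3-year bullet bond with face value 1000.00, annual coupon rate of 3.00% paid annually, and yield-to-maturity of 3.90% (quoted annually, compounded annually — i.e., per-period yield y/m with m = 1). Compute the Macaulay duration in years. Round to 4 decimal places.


Coupon per period c = face * coupon_rate / m = 30.000000
Periods per year m = 1; per-period yield y/m = 0.039000
Number of cashflows N = 3
Cashflows (t years, CF_t, discount factor 1/(1+y/m)^(m*t), PV):
  t = 1.0000: CF_t = 30.000000, DF = 0.962464, PV = 28.873917
  t = 2.0000: CF_t = 30.000000, DF = 0.926337, PV = 27.790103
  t = 3.0000: CF_t = 1030.000000, DF = 0.891566, PV = 918.312682
Price P = sum_t PV_t = 974.976702
Macaulay numerator sum_t t * PV_t:
  t * PV_t at t = 1.0000: 28.873917
  t * PV_t at t = 2.0000: 55.580206
  t * PV_t at t = 3.0000: 2754.938046
Macaulay duration D = (sum_t t * PV_t) / P = 2839.392170 / 974.976702 = 2.912267

Answer: Macaulay duration = 2.9123 years


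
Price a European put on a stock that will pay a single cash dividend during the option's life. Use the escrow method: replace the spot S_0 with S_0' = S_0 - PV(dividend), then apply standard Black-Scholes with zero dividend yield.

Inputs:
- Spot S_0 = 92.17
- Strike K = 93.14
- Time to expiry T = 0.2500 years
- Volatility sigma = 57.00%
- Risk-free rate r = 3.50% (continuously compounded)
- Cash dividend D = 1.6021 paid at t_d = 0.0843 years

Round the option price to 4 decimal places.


PV(D) = D * exp(-r * t_d) = 1.6021 * 0.99705385 = 1.59737997
S_0' = S_0 - PV(D) = 92.1700 - 1.59737997 = 90.57262003
d1 = (ln(S_0'/K) + (r + sigma^2/2)*T) / (sigma*sqrt(T)) = 0.07512534
d2 = d1 - sigma*sqrt(T) = -0.20987466
exp(-rT) = 0.99128817
N(-d1) = 0.47005749; N(-d2) = 0.58311725
P = K * exp(-rT) * N(-d2) - S_0' * N(-d1) = 93.1400 * 0.99128817 * 0.58311725 - 90.57262003 * 0.47005749 = 11.2640

Answer: Price = 11.2640


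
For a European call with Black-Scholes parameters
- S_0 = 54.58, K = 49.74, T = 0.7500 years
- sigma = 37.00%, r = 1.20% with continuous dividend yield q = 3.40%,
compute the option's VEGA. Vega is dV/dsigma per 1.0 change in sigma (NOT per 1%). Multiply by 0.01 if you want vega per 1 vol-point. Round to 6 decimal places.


d1 = 0.3985139227; d2 = 0.0780845233
phi(d1) = 0.3684887096; exp(-qT) = 0.9748223790; exp(-rT) = 0.9910403788
Vega = S * exp(-qT) * phi(d1) * sqrt(T) = 54.5800 * 0.9748223790 * 0.3684887096 * 0.8660254038 = 16.979068

Answer: Vega = 16.979068


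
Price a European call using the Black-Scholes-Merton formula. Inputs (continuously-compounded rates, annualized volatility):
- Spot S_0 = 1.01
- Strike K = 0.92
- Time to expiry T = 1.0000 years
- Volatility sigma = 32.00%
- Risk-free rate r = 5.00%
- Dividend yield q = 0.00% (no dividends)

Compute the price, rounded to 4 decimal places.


d1 = (ln(S/K) + (r - q + 0.5*sigma^2) * T) / (sigma * sqrt(T)) = 0.60791231
d2 = d1 - sigma * sqrt(T) = 0.28791231
exp(-rT) = 0.95122942; exp(-qT) = 1.00000000
C = S_0 * exp(-qT) * N(d1) - K * exp(-rT) * N(d2)
N(d1) = 0.72837718; N(d2) = 0.61329307
C = 1.0100 * 1.00000000 * 0.72837718 - 0.9200 * 0.95122942 * 0.61329307 = 0.1989

Answer: Price = 0.1989


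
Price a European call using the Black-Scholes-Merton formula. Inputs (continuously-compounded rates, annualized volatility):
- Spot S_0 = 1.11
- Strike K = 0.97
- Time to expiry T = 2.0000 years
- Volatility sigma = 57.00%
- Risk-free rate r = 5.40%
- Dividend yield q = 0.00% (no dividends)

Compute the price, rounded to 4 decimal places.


Answer: Price = 0.4429

Derivation:
d1 = (ln(S/K) + (r - q + 0.5*sigma^2) * T) / (sigma * sqrt(T)) = 0.70427739
d2 = d1 - sigma * sqrt(T) = -0.10182434
exp(-rT) = 0.89762760; exp(-qT) = 1.00000000
C = S_0 * exp(-qT) * N(d1) - K * exp(-rT) * N(d2)
N(d1) = 0.75936998; N(d2) = 0.45944805
C = 1.1100 * 1.00000000 * 0.75936998 - 0.9700 * 0.89762760 * 0.45944805 = 0.4429


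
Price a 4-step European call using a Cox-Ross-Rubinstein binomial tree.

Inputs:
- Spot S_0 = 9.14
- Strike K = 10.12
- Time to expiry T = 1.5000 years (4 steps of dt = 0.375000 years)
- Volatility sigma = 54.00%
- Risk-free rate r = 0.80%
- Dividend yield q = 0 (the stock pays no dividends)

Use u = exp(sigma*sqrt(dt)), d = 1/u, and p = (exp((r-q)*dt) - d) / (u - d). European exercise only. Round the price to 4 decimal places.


dt = T/N = 0.375000
u = exp(sigma*sqrt(dt)) = 1.391916; d = 1/u = 0.718434
p = (exp((r-q)*dt) - d) / (u - d) = 0.422536
Discount per step: exp(-r*dt) = 0.997004
Stock lattice S(k, i) with i counting down-moves:
  k=0: S(0,0) = 9.1400
  k=1: S(1,0) = 12.7221; S(1,1) = 6.5665
  k=2: S(2,0) = 17.7081; S(2,1) = 9.1400; S(2,2) = 4.7176
  k=3: S(3,0) = 24.6482; S(3,1) = 12.7221; S(3,2) = 6.5665; S(3,3) = 3.3893
  k=4: S(4,0) = 34.3082; S(4,1) = 17.7081; S(4,2) = 9.1400; S(4,3) = 4.7176; S(4,4) = 2.4350
Terminal payoffs V(N, i) = max(S_T - K, 0):
  V(4,0) = 24.188216; V(4,1) = 7.588108; V(4,2) = 0.000000; V(4,3) = 0.000000; V(4,4) = 0.000000
Backward induction: V(k, i) = exp(-r*dt) * [p * V(k+1, i) + (1-p) * V(k+1, i+1)].
  V(3,0) = exp(-r*dt) * [p*24.188216 + (1-p)*7.588108] = 14.558511
  V(3,1) = exp(-r*dt) * [p*7.588108 + (1-p)*0.000000] = 3.196645
  V(3,2) = exp(-r*dt) * [p*0.000000 + (1-p)*0.000000] = 0.000000
  V(3,3) = exp(-r*dt) * [p*0.000000 + (1-p)*0.000000] = 0.000000
  V(2,0) = exp(-r*dt) * [p*14.558511 + (1-p)*3.196645] = 7.973487
  V(2,1) = exp(-r*dt) * [p*3.196645 + (1-p)*0.000000] = 1.346652
  V(2,2) = exp(-r*dt) * [p*0.000000 + (1-p)*0.000000] = 0.000000
  V(1,0) = exp(-r*dt) * [p*7.973487 + (1-p)*1.346652] = 4.134307
  V(1,1) = exp(-r*dt) * [p*1.346652 + (1-p)*0.000000] = 0.567304
  V(0,0) = exp(-r*dt) * [p*4.134307 + (1-p)*0.567304] = 2.068277

Answer: Price = V(0,0) = 2.0683


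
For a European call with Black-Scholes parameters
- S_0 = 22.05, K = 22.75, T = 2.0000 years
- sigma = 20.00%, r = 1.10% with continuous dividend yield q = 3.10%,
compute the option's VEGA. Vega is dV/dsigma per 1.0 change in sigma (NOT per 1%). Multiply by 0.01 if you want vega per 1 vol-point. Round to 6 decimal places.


Answer: Vega = 11.621341

Derivation:
d1 = -0.1104944272; d2 = -0.3933371397
phi(d1) = 0.3965143518; exp(-qT) = 0.9398828868; exp(-rT) = 0.9782402351
Vega = S * exp(-qT) * phi(d1) * sqrt(T) = 22.0500 * 0.9398828868 * 0.3965143518 * 1.4142135624 = 11.621341


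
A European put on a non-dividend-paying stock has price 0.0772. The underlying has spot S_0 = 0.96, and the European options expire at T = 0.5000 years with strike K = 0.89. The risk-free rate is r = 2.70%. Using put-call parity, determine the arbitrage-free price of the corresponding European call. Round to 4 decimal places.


Answer: Call price = 0.1591

Derivation:
Put-call parity: C - P = S_0 * exp(-qT) - K * exp(-rT).
S_0 * exp(-qT) = 0.9600 * 1.00000000 = 0.96000000
K * exp(-rT) = 0.8900 * 0.98659072 = 0.87806574
C = P + S*exp(-qT) - K*exp(-rT)
C = 0.0772 + 0.96000000 - 0.87806574 = 0.1591


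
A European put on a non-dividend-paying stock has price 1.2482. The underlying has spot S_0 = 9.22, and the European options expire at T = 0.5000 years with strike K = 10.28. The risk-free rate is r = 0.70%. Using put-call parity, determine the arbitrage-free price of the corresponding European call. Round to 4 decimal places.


Put-call parity: C - P = S_0 * exp(-qT) - K * exp(-rT).
S_0 * exp(-qT) = 9.2200 * 1.00000000 = 9.22000000
K * exp(-rT) = 10.2800 * 0.99650612 = 10.24408289
C = P + S*exp(-qT) - K*exp(-rT)
C = 1.2482 + 9.22000000 - 10.24408289 = 0.2241

Answer: Call price = 0.2241


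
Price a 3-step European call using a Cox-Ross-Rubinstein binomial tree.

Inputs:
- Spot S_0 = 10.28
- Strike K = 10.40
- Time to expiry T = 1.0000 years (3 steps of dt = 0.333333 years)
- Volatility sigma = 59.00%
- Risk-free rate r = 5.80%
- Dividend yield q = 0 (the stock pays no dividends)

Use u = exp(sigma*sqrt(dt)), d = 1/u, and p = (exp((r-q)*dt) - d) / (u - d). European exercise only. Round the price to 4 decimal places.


dt = T/N = 0.333333
u = exp(sigma*sqrt(dt)) = 1.405842; d = 1/u = 0.711317
p = (exp((r-q)*dt) - d) / (u - d) = 0.443762
Discount per step: exp(-r*dt) = 0.980852
Stock lattice S(k, i) with i counting down-moves:
  k=0: S(0,0) = 10.2800
  k=1: S(1,0) = 14.4521; S(1,1) = 7.3123
  k=2: S(2,0) = 20.3173; S(2,1) = 10.2800; S(2,2) = 5.2014
  k=3: S(3,0) = 28.5629; S(3,1) = 14.4521; S(3,2) = 7.3123; S(3,3) = 3.6998
Terminal payoffs V(N, i) = max(S_T - K, 0):
  V(3,0) = 18.162945; V(3,1) = 4.052059; V(3,2) = 0.000000; V(3,3) = 0.000000
Backward induction: V(k, i) = exp(-r*dt) * [p * V(k+1, i) + (1-p) * V(k+1, i+1)].
  V(2,0) = exp(-r*dt) * [p*18.162945 + (1-p)*4.052059] = 10.116453
  V(2,1) = exp(-r*dt) * [p*4.052059 + (1-p)*0.000000] = 1.763721
  V(2,2) = exp(-r*dt) * [p*0.000000 + (1-p)*0.000000] = 0.000000
  V(1,0) = exp(-r*dt) * [p*10.116453 + (1-p)*1.763721] = 5.365605
  V(1,1) = exp(-r*dt) * [p*1.763721 + (1-p)*0.000000] = 0.767687
  V(0,0) = exp(-r*dt) * [p*5.365605 + (1-p)*0.767687] = 2.754302

Answer: Price = V(0,0) = 2.7543


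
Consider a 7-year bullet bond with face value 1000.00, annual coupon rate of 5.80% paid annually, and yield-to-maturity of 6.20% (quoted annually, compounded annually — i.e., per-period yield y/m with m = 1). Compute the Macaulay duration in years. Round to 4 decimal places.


Answer: Macaulay duration = 5.9348 years

Derivation:
Coupon per period c = face * coupon_rate / m = 58.000000
Periods per year m = 1; per-period yield y/m = 0.062000
Number of cashflows N = 7
Cashflows (t years, CF_t, discount factor 1/(1+y/m)^(m*t), PV):
  t = 1.0000: CF_t = 58.000000, DF = 0.941620, PV = 54.613936
  t = 2.0000: CF_t = 58.000000, DF = 0.886647, PV = 51.425552
  t = 3.0000: CF_t = 58.000000, DF = 0.834885, PV = 48.423307
  t = 4.0000: CF_t = 58.000000, DF = 0.786144, PV = 45.596334
  t = 5.0000: CF_t = 58.000000, DF = 0.740248, PV = 42.934401
  t = 6.0000: CF_t = 58.000000, DF = 0.697032, PV = 40.427873
  t = 7.0000: CF_t = 1058.000000, DF = 0.656339, PV = 694.406937
Price P = sum_t PV_t = 977.828339
Macaulay numerator sum_t t * PV_t:
  t * PV_t at t = 1.0000: 54.613936
  t * PV_t at t = 2.0000: 102.851104
  t * PV_t at t = 3.0000: 145.269920
  t * PV_t at t = 4.0000: 182.385336
  t * PV_t at t = 5.0000: 214.672006
  t * PV_t at t = 6.0000: 242.567238
  t * PV_t at t = 7.0000: 4860.848556
Macaulay duration D = (sum_t t * PV_t) / P = 5803.208096 / 977.828339 = 5.934792


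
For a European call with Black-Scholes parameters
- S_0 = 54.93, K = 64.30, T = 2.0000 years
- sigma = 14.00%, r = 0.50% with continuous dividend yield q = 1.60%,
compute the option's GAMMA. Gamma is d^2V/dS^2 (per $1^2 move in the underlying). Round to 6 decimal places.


Answer: Gamma = 0.025641

Derivation:
d1 = -0.8076168780; d2 = -1.0056067767
phi(d1) = 0.2879233316; exp(-qT) = 0.9685065821; exp(-rT) = 0.9900498337
Gamma = exp(-qT) * phi(d1) / (S * sigma * sqrt(T)) = 0.9685065821 * 0.2879233316 / (54.9300 * 0.1400 * 1.4142135624) = 0.025641


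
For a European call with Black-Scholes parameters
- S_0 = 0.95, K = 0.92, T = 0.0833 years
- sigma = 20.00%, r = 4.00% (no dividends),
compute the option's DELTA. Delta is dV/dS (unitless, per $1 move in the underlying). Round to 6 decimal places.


Answer: Delta = 0.739720

Derivation:
d1 = 0.6424823200; d2 = 0.5847588412
phi(d1) = 0.3245452527; exp(-qT) = 1.0000000000; exp(-rT) = 0.9966735450
N(d1) = 0.7397199674
Delta = exp(-qT) * N(d1) = 1.0000000000 * 0.7397199674 = 0.739720


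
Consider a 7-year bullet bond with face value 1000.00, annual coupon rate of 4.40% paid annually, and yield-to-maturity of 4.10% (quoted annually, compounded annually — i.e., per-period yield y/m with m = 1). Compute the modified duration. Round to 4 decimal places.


Coupon per period c = face * coupon_rate / m = 44.000000
Periods per year m = 1; per-period yield y/m = 0.041000
Number of cashflows N = 7
Cashflows (t years, CF_t, discount factor 1/(1+y/m)^(m*t), PV):
  t = 1.0000: CF_t = 44.000000, DF = 0.960615, PV = 42.267051
  t = 2.0000: CF_t = 44.000000, DF = 0.922781, PV = 40.602354
  t = 3.0000: CF_t = 44.000000, DF = 0.886437, PV = 39.003222
  t = 4.0000: CF_t = 44.000000, DF = 0.851524, PV = 37.467072
  t = 5.0000: CF_t = 44.000000, DF = 0.817987, PV = 35.991424
  t = 6.0000: CF_t = 44.000000, DF = 0.785770, PV = 34.573894
  t = 7.0000: CF_t = 1044.000000, DF = 0.754823, PV = 788.034792
Price P = sum_t PV_t = 1017.939810
First compute Macaulay numerator sum_t t * PV_t:
  t * PV_t at t = 1.0000: 42.267051
  t * PV_t at t = 2.0000: 81.204709
  t * PV_t at t = 3.0000: 117.009667
  t * PV_t at t = 4.0000: 149.868289
  t * PV_t at t = 5.0000: 179.957120
  t * PV_t at t = 6.0000: 207.443366
  t * PV_t at t = 7.0000: 5516.243543
Macaulay duration D = 6293.993744 / 1017.939810 = 6.183071
Modified duration = D / (1 + y/m) = 6.183071 / (1 + 0.041000) = 5.939549

Answer: Modified duration = 5.9395


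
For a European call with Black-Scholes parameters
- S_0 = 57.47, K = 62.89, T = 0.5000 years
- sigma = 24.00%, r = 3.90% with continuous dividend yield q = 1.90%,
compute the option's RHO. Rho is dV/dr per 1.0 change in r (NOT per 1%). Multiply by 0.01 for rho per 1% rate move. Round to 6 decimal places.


Answer: Rho = 8.904947

Derivation:
d1 = -0.3872829500; d2 = -0.5569885774
phi(d1) = 0.3701183073; exp(-qT) = 0.9905449824; exp(-rT) = 0.9806888952
N(d2) = 0.2887676168
Rho = K*T*exp(-rT)*N(d2) = 62.8900 * 0.5000 * 0.9806888952 * 0.2887676168 = 8.904947


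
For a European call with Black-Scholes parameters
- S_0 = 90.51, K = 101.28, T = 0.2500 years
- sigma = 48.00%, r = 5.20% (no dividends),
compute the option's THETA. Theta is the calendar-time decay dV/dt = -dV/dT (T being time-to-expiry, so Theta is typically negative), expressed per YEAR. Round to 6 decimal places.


d1 = -0.2942859023; d2 = -0.5342859023
phi(d1) = 0.3820359254; exp(-qT) = 1.0000000000; exp(-rT) = 0.9870841350
Theta = -S*exp(-qT)*phi(d1)*sigma/(2*sqrt(T)) - r*K*exp(-rT)*N(d2) + q*S*exp(-qT)*N(d1)
N(d1) = 0.3842697221; N(d2) = 0.2965718722; sqrt(T) = 0.5000000000
Term 1 = -90.5100 * 1.0000000000 * 0.3820359254 * 0.4800 / (2 * 0.5000000000) = -16.5974743718
Term 2 = -0.0520 * 101.2800 * 0.9870841350 * 0.2965718722 = -1.5417400946
Term 3 = 0 (no dividend yield, q = 0)
Theta = -16.5974743718 + (-1.5417400946) + (0.0000000000) = -18.139214

Answer: Theta = -18.139214


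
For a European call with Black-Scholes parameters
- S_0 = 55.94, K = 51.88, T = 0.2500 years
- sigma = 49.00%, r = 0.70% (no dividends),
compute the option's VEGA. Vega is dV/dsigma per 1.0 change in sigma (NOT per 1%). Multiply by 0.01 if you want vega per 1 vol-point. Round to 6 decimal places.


d1 = 0.4371788911; d2 = 0.1921788911
phi(d1) = 0.3625832323; exp(-qT) = 1.0000000000; exp(-rT) = 0.9982515304
Vega = S * exp(-qT) * phi(d1) * sqrt(T) = 55.9400 * 1.0000000000 * 0.3625832323 * 0.5000000000 = 10.141453

Answer: Vega = 10.141453


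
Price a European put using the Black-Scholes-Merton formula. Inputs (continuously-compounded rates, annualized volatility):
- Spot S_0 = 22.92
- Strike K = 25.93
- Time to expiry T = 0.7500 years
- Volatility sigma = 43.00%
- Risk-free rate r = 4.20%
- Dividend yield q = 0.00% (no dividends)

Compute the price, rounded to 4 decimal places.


Answer: Price = 4.7575

Derivation:
d1 = (ln(S/K) + (r - q + 0.5*sigma^2) * T) / (sigma * sqrt(T)) = -0.06056326
d2 = d1 - sigma * sqrt(T) = -0.43295418
exp(-rT) = 0.96899096; exp(-qT) = 1.00000000
P = K * exp(-rT) * N(-d2) - S_0 * exp(-qT) * N(-d1)
N(-d1) = 0.52414648; N(-d2) = 0.66747597
P = 25.9300 * 0.96899096 * 0.66747597 - 22.9200 * 1.00000000 * 0.52414648 = 4.7575


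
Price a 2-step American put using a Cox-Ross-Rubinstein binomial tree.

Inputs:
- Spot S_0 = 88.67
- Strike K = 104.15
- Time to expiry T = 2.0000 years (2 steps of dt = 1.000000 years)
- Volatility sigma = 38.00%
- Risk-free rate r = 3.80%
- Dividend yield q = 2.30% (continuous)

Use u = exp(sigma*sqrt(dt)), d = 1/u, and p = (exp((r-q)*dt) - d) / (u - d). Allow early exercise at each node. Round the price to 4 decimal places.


dt = T/N = 1.000000
u = exp(sigma*sqrt(dt)) = 1.462285; d = 1/u = 0.683861
p = (exp((r-q)*dt) - d) / (u - d) = 0.425542
Discount per step: exp(-r*dt) = 0.962713
Stock lattice S(k, i) with i counting down-moves:
  k=0: S(0,0) = 88.6700
  k=1: S(1,0) = 129.6608; S(1,1) = 60.6380
  k=2: S(2,0) = 189.6010; S(2,1) = 88.6700; S(2,2) = 41.4680
Terminal payoffs V(N, i) = max(K - S_T, 0):
  V(2,0) = 0.000000; V(2,1) = 15.480000; V(2,2) = 62.682018
Backward induction: V(k, i) = exp(-r*dt) * [p * V(k+1, i) + (1-p) * V(k+1, i+1)]; then take max(V_cont, immediate exercise) for American.
  V(1,0) = exp(-r*dt) * [p*0.000000 + (1-p)*15.480000] = 8.561033; exercise = 0.000000; V(1,0) = max -> 8.561033
  V(1,1) = exp(-r*dt) * [p*15.480000 + (1-p)*62.682018] = 41.007319; exercise = 43.512009; V(1,1) = max -> 43.512009
  V(0,0) = exp(-r*dt) * [p*8.561033 + (1-p)*43.512009] = 27.571044; exercise = 15.480000; V(0,0) = max -> 27.571044

Answer: Price = V(0,0) = 27.5710
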